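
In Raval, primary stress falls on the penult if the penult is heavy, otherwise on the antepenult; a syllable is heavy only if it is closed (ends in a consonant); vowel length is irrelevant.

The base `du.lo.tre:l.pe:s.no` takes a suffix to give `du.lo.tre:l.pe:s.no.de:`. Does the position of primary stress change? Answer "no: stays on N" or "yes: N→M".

no: stays on 4

Base `du.lo.tre:l.pe:s.no` (5 syllables):
  Weights: 3 tre:l H, 4 pe:s H, 5 no L.
  The penult (syllable 4, pe:s) is heavy, so it takes stress.
  → primary stress on syllable 4.
Suffixed `du.lo.tre:l.pe:s.no.de:` (6 syllables):
  Weights: 4 pe:s H, 5 no L, 6 de: L.
  The penult (syllable 5, no) is light, so stress falls on the antepenult (syllable 4, pe:s).
  → primary stress on syllable 4.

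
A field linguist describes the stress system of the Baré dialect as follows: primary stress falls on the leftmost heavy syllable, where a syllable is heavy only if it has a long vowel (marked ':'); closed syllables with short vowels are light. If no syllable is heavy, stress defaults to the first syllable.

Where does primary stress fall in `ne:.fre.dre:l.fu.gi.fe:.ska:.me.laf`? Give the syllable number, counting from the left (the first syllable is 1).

1

Weights: 1 ne: H, 2 fre L, 3 dre:l H, 4 fu L, 5 gi L, 6 fe: H, 7 ska: H, 8 me L, 9 laf L.
Heavy syllables in the domain: 1, 3, 6, 7. The leftmost is syllable 1 (ne:).
Primary stress: syllable 1 → ˈne:.fre.dre:l.fu.gi.fe:.ska:.me.laf.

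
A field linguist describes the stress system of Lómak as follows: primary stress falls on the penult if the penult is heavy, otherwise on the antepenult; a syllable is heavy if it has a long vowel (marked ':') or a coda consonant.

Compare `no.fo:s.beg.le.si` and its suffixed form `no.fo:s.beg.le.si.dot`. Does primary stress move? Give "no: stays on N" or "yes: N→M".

Base `no.fo:s.beg.le.si` (5 syllables):
  Weights: 3 beg H, 4 le L, 5 si L.
  The penult (syllable 4, le) is light, so stress falls on the antepenult (syllable 3, beg).
  → primary stress on syllable 3.
Suffixed `no.fo:s.beg.le.si.dot` (6 syllables):
  Weights: 4 le L, 5 si L, 6 dot H.
  The penult (syllable 5, si) is light, so stress falls on the antepenult (syllable 4, le).
  → primary stress on syllable 4.

yes: 3→4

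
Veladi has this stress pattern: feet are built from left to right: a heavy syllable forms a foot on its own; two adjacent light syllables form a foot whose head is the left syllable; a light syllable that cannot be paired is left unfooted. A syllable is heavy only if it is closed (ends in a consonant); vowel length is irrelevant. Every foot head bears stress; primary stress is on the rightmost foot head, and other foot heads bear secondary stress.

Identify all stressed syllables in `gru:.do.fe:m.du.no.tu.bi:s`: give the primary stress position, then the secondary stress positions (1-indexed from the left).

Weights: 1 gru: L, 2 do L, 3 fe:m H, 4 du L, 5 no L, 6 tu L, 7 bi:s H.
Parse left to right (heavy = foot alone; LL = one foot; stranded L unfooted): (ˈgru:.do) (ˈfe:m) (ˈdu.no) tu (ˈbi:s).
Foot heads: 1, 3, 4, 7.
Primary stress on the rightmost head = syllable 7.
Secondary stress on 1, 3, 4: ˌgru:.do.ˌfe:m.ˌdu.no.tu.ˈbi:s.

primary 7, secondary 1, 3, 4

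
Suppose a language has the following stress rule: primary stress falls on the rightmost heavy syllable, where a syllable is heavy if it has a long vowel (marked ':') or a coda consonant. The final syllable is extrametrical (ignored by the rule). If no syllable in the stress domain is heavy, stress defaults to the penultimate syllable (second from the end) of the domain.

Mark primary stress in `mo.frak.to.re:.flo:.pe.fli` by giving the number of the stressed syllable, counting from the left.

5

The final syllable (7, fli) is extrametrical; the stress domain is syllables 1–6.
Weights: 1 mo L, 2 frak H, 3 to L, 4 re: H, 5 flo: H, 6 pe L.
Heavy syllables in the domain: 2, 4, 5. The rightmost is syllable 5 (flo:).
Primary stress: syllable 5 → mo.frak.to.re:.ˈflo:.pe.fli.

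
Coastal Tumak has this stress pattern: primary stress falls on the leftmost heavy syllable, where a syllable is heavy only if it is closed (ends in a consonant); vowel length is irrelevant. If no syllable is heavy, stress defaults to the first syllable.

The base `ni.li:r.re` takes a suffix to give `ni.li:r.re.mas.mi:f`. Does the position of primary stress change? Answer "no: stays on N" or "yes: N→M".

no: stays on 2

Base `ni.li:r.re` (3 syllables):
  Weights: 1 ni L, 2 li:r H, 3 re L.
  Heavy syllables in the domain: 2. The leftmost is syllable 2 (li:r).
  → primary stress on syllable 2.
Suffixed `ni.li:r.re.mas.mi:f` (5 syllables):
  Weights: 1 ni L, 2 li:r H, 3 re L, 4 mas H, 5 mi:f H.
  Heavy syllables in the domain: 2, 4, 5. The leftmost is syllable 2 (li:r).
  → primary stress on syllable 2.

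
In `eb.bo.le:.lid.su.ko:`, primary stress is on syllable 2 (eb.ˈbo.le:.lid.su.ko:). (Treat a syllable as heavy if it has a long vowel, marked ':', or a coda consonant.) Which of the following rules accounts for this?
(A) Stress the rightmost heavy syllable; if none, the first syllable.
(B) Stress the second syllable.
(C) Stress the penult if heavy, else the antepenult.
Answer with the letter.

B

Rule A → syllable 6 (observed: 2).
Rule B → syllable 2 ✓.
Rule C → syllable 4 (observed: 2).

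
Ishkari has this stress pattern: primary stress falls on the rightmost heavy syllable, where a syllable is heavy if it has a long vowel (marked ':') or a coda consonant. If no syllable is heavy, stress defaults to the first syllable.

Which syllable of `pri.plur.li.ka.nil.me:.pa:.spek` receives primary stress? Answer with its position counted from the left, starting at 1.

8

Weights: 1 pri L, 2 plur H, 3 li L, 4 ka L, 5 nil H, 6 me: H, 7 pa: H, 8 spek H.
Heavy syllables in the domain: 2, 5, 6, 7, 8. The rightmost is syllable 8 (spek).
Primary stress: syllable 8 → pri.plur.li.ka.nil.me:.pa:.ˈspek.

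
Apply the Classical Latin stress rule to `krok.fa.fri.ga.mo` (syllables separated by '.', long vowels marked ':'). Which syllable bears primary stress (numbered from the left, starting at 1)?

Classical Latin: stress the penult if heavy (long vowel or closed), else the antepenult.
Weights: 3 fri L, 4 ga L, 5 mo L.
The penult (syllable 4, ga) is light, so stress falls on the antepenult (syllable 3, fri).
Stress on syllable 3: krok.fa.ˈfri.ga.mo.

3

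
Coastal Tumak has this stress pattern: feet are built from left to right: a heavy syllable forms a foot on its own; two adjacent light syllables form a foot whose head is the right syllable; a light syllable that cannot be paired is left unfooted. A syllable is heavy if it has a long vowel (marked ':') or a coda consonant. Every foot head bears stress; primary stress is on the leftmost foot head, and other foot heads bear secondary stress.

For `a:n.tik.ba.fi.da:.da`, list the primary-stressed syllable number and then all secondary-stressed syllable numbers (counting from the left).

Weights: 1 a:n H, 2 tik H, 3 ba L, 4 fi L, 5 da: H, 6 da L.
Parse left to right (heavy = foot alone; LL = one foot; stranded L unfooted): (ˈa:n) (ˈtik) (ba.ˈfi) (ˈda:) da.
Foot heads: 1, 2, 4, 5.
Primary stress on the leftmost head = syllable 1.
Secondary stress on 2, 4, 5: ˈa:n.ˌtik.ba.ˌfi.ˌda:.da.

primary 1, secondary 2, 4, 5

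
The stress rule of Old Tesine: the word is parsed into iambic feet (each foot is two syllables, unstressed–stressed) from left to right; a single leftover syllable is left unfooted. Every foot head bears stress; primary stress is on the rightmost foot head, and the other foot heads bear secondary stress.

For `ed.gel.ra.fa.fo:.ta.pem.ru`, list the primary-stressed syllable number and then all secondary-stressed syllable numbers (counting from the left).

Parse left to right into iambic (σˈσ) feet: (ed.ˈgel) (ra.ˈfa) (fo:.ˈta) (pem.ˈru).
Foot heads (stressed positions): 2, 4, 6, 8.
End Rule Rightmost: primary stress on the rightmost head = syllable 8.
Secondary stress on 2, 4, 6: ed.ˌgel.ra.ˌfa.fo:.ˌta.pem.ˈru.

primary 8, secondary 2, 4, 6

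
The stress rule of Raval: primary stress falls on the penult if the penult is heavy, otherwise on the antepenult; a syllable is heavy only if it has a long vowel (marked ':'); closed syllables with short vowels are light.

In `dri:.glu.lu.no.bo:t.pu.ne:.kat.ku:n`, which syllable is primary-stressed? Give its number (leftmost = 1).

Weights: 7 ne: H, 8 kat L, 9 ku:n H.
The penult (syllable 8, kat) is light, so stress falls on the antepenult (syllable 7, ne:).
Primary stress: syllable 7 → dri:.glu.lu.no.bo:t.pu.ˈne:.kat.ku:n.

7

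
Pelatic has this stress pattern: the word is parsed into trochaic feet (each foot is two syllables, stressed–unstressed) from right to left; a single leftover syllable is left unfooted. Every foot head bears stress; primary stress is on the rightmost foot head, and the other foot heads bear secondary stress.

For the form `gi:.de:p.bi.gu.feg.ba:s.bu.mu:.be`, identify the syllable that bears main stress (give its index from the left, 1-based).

Parse right to left into trochaic (ˈσσ) feet: gi: (ˈde:p.bi) (ˈgu.feg) (ˈba:s.bu) (ˈmu:.be). Syllable 1 is left unfooted.
Foot heads (stressed positions): 2, 4, 6, 8.
End Rule Rightmost: primary stress on the rightmost head = syllable 8.
Primary stress: syllable 8 → gi:.de:p.bi.gu.feg.ba:s.bu.ˈmu:.be.

8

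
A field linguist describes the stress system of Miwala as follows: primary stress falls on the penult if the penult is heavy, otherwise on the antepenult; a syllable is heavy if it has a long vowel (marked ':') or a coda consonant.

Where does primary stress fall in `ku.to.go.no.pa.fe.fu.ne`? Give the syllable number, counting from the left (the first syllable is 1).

Weights: 6 fe L, 7 fu L, 8 ne L.
The penult (syllable 7, fu) is light, so stress falls on the antepenult (syllable 6, fe).
Primary stress: syllable 6 → ku.to.go.no.pa.ˈfe.fu.ne.

6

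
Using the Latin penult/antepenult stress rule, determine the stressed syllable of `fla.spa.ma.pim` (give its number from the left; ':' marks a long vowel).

2

Classical Latin: stress the penult if heavy (long vowel or closed), else the antepenult.
Weights: 2 spa L, 3 ma L, 4 pim H.
The penult (syllable 3, ma) is light, so stress falls on the antepenult (syllable 2, spa).
Stress on syllable 2: fla.ˈspa.ma.pim.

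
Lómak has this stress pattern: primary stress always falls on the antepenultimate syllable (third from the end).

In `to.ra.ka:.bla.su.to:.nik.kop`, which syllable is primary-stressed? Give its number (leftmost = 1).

The word has 8 syllables; the antepenultimate syllable (third from the end) is syllable 6 (to:).
Primary stress: syllable 6 → to.ra.ka:.bla.su.ˈto:.nik.kop.

6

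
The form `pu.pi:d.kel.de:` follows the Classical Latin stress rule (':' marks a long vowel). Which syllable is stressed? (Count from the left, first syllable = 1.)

Classical Latin: stress the penult if heavy (long vowel or closed), else the antepenult.
Weights: 2 pi:d H, 3 kel H, 4 de: H.
The penult (syllable 3, kel) is heavy, so it takes stress.
Stress on syllable 3: pu.pi:d.ˈkel.de:.

3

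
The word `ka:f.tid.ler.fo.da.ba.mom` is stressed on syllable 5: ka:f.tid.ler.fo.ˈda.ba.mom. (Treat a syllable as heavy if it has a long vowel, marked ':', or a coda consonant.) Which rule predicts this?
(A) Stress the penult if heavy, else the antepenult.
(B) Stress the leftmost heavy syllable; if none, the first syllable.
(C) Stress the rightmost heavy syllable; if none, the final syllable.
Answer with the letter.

A

Rule A → syllable 5 ✓.
Rule B → syllable 1 (observed: 5).
Rule C → syllable 7 (observed: 5).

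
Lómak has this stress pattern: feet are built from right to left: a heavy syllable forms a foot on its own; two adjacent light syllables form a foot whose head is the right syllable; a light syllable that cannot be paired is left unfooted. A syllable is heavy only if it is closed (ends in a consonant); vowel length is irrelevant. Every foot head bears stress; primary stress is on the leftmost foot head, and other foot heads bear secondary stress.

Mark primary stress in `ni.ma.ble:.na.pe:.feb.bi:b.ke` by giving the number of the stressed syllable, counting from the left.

Weights: 1 ni L, 2 ma L, 3 ble: L, 4 na L, 5 pe: L, 6 feb H, 7 bi:b H, 8 ke L.
Parse right to left (heavy = foot alone; LL = one foot; stranded L unfooted): ni (ma.ˈble:) (na.ˈpe:) (ˈfeb) (ˈbi:b) ke.
Foot heads: 3, 5, 6, 7.
Primary stress on the leftmost head = syllable 3.
Primary stress: syllable 3 → ni.ma.ˈble:.na.pe:.feb.bi:b.ke.

3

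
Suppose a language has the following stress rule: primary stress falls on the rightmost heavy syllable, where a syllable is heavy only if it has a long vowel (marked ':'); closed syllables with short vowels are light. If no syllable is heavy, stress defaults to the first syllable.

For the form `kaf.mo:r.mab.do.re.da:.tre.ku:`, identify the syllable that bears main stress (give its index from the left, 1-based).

Weights: 1 kaf L, 2 mo:r H, 3 mab L, 4 do L, 5 re L, 6 da: H, 7 tre L, 8 ku: H.
Heavy syllables in the domain: 2, 6, 8. The rightmost is syllable 8 (ku:).
Primary stress: syllable 8 → kaf.mo:r.mab.do.re.da:.tre.ˈku:.

8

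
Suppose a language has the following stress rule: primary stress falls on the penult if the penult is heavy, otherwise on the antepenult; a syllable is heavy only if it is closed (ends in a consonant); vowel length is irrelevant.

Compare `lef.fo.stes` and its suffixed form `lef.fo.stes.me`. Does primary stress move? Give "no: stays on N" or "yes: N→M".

Base `lef.fo.stes` (3 syllables):
  Weights: 1 lef H, 2 fo L, 3 stes H.
  The penult (syllable 2, fo) is light, so stress falls on the antepenult (syllable 1, lef).
  → primary stress on syllable 1.
Suffixed `lef.fo.stes.me` (4 syllables):
  Weights: 2 fo L, 3 stes H, 4 me L.
  The penult (syllable 3, stes) is heavy, so it takes stress.
  → primary stress on syllable 3.

yes: 1→3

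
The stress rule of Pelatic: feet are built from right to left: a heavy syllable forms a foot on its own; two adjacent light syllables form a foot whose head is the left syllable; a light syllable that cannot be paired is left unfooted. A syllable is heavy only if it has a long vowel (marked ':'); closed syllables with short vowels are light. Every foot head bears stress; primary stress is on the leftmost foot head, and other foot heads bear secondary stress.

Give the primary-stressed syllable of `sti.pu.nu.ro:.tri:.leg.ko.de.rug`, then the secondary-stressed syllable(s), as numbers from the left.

Weights: 1 sti L, 2 pu L, 3 nu L, 4 ro: H, 5 tri: H, 6 leg L, 7 ko L, 8 de L, 9 rug L.
Parse right to left (heavy = foot alone; LL = one foot; stranded L unfooted): sti (ˈpu.nu) (ˈro:) (ˈtri:) (ˈleg.ko) (ˈde.rug).
Foot heads: 2, 4, 5, 6, 8.
Primary stress on the leftmost head = syllable 2.
Secondary stress on 4, 5, 6, 8: sti.ˈpu.nu.ˌro:.ˌtri:.ˌleg.ko.ˌde.rug.

primary 2, secondary 4, 5, 6, 8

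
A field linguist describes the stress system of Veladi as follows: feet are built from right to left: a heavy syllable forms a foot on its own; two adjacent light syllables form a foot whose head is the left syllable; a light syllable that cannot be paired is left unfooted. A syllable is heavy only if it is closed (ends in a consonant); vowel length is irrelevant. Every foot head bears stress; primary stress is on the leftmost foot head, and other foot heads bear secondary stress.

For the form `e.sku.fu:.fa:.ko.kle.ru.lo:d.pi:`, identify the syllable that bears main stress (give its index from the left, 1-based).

2

Weights: 1 e L, 2 sku L, 3 fu: L, 4 fa: L, 5 ko L, 6 kle L, 7 ru L, 8 lo:d H, 9 pi: L.
Parse right to left (heavy = foot alone; LL = one foot; stranded L unfooted): e (ˈsku.fu:) (ˈfa:.ko) (ˈkle.ru) (ˈlo:d) pi:.
Foot heads: 2, 4, 6, 8.
Primary stress on the leftmost head = syllable 2.
Primary stress: syllable 2 → e.ˈsku.fu:.fa:.ko.kle.ru.lo:d.pi:.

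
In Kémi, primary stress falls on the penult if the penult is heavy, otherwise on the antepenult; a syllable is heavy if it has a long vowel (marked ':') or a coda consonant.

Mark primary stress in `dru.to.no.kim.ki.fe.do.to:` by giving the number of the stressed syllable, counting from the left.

Weights: 6 fe L, 7 do L, 8 to: H.
The penult (syllable 7, do) is light, so stress falls on the antepenult (syllable 6, fe).
Primary stress: syllable 6 → dru.to.no.kim.ki.ˈfe.do.to:.

6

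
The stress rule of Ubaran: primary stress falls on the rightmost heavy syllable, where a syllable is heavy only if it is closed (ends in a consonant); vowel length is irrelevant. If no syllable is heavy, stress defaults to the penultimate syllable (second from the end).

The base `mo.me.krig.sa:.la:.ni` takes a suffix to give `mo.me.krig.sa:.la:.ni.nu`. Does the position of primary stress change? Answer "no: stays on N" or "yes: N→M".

Base `mo.me.krig.sa:.la:.ni` (6 syllables):
  Weights: 1 mo L, 2 me L, 3 krig H, 4 sa: L, 5 la: L, 6 ni L.
  Heavy syllables in the domain: 3. The rightmost is syllable 3 (krig).
  → primary stress on syllable 3.
Suffixed `mo.me.krig.sa:.la:.ni.nu` (7 syllables):
  Weights: 1 mo L, 2 me L, 3 krig H, 4 sa: L, 5 la: L, 6 ni L, 7 nu L.
  Heavy syllables in the domain: 3. The rightmost is syllable 3 (krig).
  → primary stress on syllable 3.

no: stays on 3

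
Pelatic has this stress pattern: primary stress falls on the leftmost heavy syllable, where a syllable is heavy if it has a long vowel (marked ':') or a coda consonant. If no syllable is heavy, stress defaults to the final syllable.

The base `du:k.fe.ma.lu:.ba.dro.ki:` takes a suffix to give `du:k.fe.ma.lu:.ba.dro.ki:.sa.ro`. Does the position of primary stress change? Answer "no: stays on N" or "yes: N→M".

Base `du:k.fe.ma.lu:.ba.dro.ki:` (7 syllables):
  Weights: 1 du:k H, 2 fe L, 3 ma L, 4 lu: H, 5 ba L, 6 dro L, 7 ki: H.
  Heavy syllables in the domain: 1, 4, 7. The leftmost is syllable 1 (du:k).
  → primary stress on syllable 1.
Suffixed `du:k.fe.ma.lu:.ba.dro.ki:.sa.ro` (9 syllables):
  Weights: 1 du:k H, 2 fe L, 3 ma L, 4 lu: H, 5 ba L, 6 dro L, 7 ki: H, 8 sa L, 9 ro L.
  Heavy syllables in the domain: 1, 4, 7. The leftmost is syllable 1 (du:k).
  → primary stress on syllable 1.

no: stays on 1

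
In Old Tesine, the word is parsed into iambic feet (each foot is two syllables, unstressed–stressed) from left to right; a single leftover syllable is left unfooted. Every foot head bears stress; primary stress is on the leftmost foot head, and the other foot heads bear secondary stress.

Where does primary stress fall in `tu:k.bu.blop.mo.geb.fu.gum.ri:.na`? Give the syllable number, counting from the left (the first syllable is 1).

Parse left to right into iambic (σˈσ) feet: (tu:k.ˈbu) (blop.ˈmo) (geb.ˈfu) (gum.ˈri:) na. Syllable 9 is left unfooted.
Foot heads (stressed positions): 2, 4, 6, 8.
End Rule Leftmost: primary stress on the leftmost head = syllable 2.
Primary stress: syllable 2 → tu:k.ˈbu.blop.mo.geb.fu.gum.ri:.na.

2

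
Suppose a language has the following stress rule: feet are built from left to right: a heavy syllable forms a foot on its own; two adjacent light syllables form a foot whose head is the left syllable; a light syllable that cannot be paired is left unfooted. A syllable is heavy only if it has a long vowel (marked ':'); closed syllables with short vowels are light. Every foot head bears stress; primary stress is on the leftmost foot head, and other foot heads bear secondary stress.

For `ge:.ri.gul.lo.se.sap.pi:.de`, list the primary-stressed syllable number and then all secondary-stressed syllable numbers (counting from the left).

Weights: 1 ge: H, 2 ri L, 3 gul L, 4 lo L, 5 se L, 6 sap L, 7 pi: H, 8 de L.
Parse left to right (heavy = foot alone; LL = one foot; stranded L unfooted): (ˈge:) (ˈri.gul) (ˈlo.se) sap (ˈpi:) de.
Foot heads: 1, 2, 4, 7.
Primary stress on the leftmost head = syllable 1.
Secondary stress on 2, 4, 7: ˈge:.ˌri.gul.ˌlo.se.sap.ˌpi:.de.

primary 1, secondary 2, 4, 7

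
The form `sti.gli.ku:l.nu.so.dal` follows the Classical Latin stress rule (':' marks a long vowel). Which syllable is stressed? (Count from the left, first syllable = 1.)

4

Classical Latin: stress the penult if heavy (long vowel or closed), else the antepenult.
Weights: 4 nu L, 5 so L, 6 dal H.
The penult (syllable 5, so) is light, so stress falls on the antepenult (syllable 4, nu).
Stress on syllable 4: sti.gli.ku:l.ˈnu.so.dal.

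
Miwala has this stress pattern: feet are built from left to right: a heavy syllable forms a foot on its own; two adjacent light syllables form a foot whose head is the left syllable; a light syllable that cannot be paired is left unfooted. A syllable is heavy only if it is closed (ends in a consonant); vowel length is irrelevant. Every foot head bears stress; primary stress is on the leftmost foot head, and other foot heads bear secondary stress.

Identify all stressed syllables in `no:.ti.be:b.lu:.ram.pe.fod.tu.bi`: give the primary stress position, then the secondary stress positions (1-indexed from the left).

primary 1, secondary 3, 5, 7, 8

Weights: 1 no: L, 2 ti L, 3 be:b H, 4 lu: L, 5 ram H, 6 pe L, 7 fod H, 8 tu L, 9 bi L.
Parse left to right (heavy = foot alone; LL = one foot; stranded L unfooted): (ˈno:.ti) (ˈbe:b) lu: (ˈram) pe (ˈfod) (ˈtu.bi).
Foot heads: 1, 3, 5, 7, 8.
Primary stress on the leftmost head = syllable 1.
Secondary stress on 3, 5, 7, 8: ˈno:.ti.ˌbe:b.lu:.ˌram.pe.ˌfod.ˌtu.bi.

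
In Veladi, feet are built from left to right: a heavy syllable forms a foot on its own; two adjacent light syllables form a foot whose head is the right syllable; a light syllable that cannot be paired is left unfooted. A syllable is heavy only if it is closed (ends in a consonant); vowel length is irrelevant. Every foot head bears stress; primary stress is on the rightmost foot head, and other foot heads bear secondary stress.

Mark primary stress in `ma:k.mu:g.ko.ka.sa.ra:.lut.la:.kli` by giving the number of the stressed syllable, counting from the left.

9

Weights: 1 ma:k H, 2 mu:g H, 3 ko L, 4 ka L, 5 sa L, 6 ra: L, 7 lut H, 8 la: L, 9 kli L.
Parse left to right (heavy = foot alone; LL = one foot; stranded L unfooted): (ˈma:k) (ˈmu:g) (ko.ˈka) (sa.ˈra:) (ˈlut) (la:.ˈkli).
Foot heads: 1, 2, 4, 6, 7, 9.
Primary stress on the rightmost head = syllable 9.
Primary stress: syllable 9 → ma:k.mu:g.ko.ka.sa.ra:.lut.la:.ˈkli.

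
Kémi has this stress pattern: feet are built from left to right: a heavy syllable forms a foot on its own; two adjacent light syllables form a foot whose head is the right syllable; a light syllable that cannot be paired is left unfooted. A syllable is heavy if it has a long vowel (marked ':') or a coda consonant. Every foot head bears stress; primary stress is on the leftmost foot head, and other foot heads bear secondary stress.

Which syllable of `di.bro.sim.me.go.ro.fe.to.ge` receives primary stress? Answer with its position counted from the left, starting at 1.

Weights: 1 di L, 2 bro L, 3 sim H, 4 me L, 5 go L, 6 ro L, 7 fe L, 8 to L, 9 ge L.
Parse left to right (heavy = foot alone; LL = one foot; stranded L unfooted): (di.ˈbro) (ˈsim) (me.ˈgo) (ro.ˈfe) (to.ˈge).
Foot heads: 2, 3, 5, 7, 9.
Primary stress on the leftmost head = syllable 2.
Primary stress: syllable 2 → di.ˈbro.sim.me.go.ro.fe.to.ge.

2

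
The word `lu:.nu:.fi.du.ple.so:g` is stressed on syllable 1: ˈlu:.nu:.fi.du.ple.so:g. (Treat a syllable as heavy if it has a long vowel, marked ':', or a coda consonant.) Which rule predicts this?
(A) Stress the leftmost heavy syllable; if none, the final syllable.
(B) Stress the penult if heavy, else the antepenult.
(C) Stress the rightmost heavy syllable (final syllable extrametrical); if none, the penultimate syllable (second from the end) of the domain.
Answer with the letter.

Rule A → syllable 1 ✓.
Rule B → syllable 4 (observed: 1).
Rule C → syllable 2 (observed: 1).

A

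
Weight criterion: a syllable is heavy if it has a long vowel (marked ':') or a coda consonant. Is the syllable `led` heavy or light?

`led`: short vowel, closed (coda /d/). Closed → heavy.

heavy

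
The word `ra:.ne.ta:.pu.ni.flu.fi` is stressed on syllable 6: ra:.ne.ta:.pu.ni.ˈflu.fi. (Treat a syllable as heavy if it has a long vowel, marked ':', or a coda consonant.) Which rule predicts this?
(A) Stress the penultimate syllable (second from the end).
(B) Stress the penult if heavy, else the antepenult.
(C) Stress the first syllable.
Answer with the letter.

A

Rule A → syllable 6 ✓.
Rule B → syllable 5 (observed: 6).
Rule C → syllable 1 (observed: 6).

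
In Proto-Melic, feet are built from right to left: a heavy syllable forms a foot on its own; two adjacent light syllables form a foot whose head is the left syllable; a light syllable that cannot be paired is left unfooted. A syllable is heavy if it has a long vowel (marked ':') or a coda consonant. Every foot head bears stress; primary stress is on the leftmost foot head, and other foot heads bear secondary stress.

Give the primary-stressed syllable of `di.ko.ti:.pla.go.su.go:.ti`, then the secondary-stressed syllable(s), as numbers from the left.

Weights: 1 di L, 2 ko L, 3 ti: H, 4 pla L, 5 go L, 6 su L, 7 go: H, 8 ti L.
Parse right to left (heavy = foot alone; LL = one foot; stranded L unfooted): (ˈdi.ko) (ˈti:) pla (ˈgo.su) (ˈgo:) ti.
Foot heads: 1, 3, 5, 7.
Primary stress on the leftmost head = syllable 1.
Secondary stress on 3, 5, 7: ˈdi.ko.ˌti:.pla.ˌgo.su.ˌgo:.ti.

primary 1, secondary 3, 5, 7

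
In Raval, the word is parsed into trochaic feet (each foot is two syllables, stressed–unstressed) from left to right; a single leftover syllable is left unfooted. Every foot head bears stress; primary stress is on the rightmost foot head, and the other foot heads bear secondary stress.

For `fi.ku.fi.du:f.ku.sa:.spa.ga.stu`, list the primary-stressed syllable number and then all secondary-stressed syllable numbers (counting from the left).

primary 7, secondary 1, 3, 5

Parse left to right into trochaic (ˈσσ) feet: (ˈfi.ku) (ˈfi.du:f) (ˈku.sa:) (ˈspa.ga) stu. Syllable 9 is left unfooted.
Foot heads (stressed positions): 1, 3, 5, 7.
End Rule Rightmost: primary stress on the rightmost head = syllable 7.
Secondary stress on 1, 3, 5: ˌfi.ku.ˌfi.du:f.ˌku.sa:.ˈspa.ga.stu.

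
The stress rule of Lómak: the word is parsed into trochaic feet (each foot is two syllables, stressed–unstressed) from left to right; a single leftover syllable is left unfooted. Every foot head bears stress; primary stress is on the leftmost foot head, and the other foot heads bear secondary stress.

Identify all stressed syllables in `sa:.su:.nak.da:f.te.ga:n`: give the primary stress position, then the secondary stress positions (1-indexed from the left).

Parse left to right into trochaic (ˈσσ) feet: (ˈsa:.su:) (ˈnak.da:f) (ˈte.ga:n).
Foot heads (stressed positions): 1, 3, 5.
End Rule Leftmost: primary stress on the leftmost head = syllable 1.
Secondary stress on 3, 5: ˈsa:.su:.ˌnak.da:f.ˌte.ga:n.

primary 1, secondary 3, 5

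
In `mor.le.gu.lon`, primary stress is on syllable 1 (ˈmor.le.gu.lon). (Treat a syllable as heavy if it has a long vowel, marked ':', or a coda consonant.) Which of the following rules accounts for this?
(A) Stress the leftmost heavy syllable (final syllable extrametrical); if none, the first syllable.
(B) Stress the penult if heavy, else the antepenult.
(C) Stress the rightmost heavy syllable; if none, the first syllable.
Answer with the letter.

Rule A → syllable 1 ✓.
Rule B → syllable 2 (observed: 1).
Rule C → syllable 4 (observed: 1).

A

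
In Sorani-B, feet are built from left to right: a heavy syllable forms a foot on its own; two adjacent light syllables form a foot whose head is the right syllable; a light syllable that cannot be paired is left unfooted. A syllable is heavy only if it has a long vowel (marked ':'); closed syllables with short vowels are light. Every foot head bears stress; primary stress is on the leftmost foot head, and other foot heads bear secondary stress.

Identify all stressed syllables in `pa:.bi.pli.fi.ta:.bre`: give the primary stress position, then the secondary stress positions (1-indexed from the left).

primary 1, secondary 3, 5

Weights: 1 pa: H, 2 bi L, 3 pli L, 4 fi L, 5 ta: H, 6 bre L.
Parse left to right (heavy = foot alone; LL = one foot; stranded L unfooted): (ˈpa:) (bi.ˈpli) fi (ˈta:) bre.
Foot heads: 1, 3, 5.
Primary stress on the leftmost head = syllable 1.
Secondary stress on 3, 5: ˈpa:.bi.ˌpli.fi.ˌta:.bre.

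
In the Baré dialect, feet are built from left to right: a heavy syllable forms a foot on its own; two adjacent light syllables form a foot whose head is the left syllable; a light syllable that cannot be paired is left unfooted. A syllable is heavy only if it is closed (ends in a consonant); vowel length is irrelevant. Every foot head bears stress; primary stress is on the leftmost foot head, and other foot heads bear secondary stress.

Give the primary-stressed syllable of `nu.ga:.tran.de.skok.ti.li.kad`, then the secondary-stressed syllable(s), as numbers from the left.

primary 1, secondary 3, 5, 6, 8

Weights: 1 nu L, 2 ga: L, 3 tran H, 4 de L, 5 skok H, 6 ti L, 7 li L, 8 kad H.
Parse left to right (heavy = foot alone; LL = one foot; stranded L unfooted): (ˈnu.ga:) (ˈtran) de (ˈskok) (ˈti.li) (ˈkad).
Foot heads: 1, 3, 5, 6, 8.
Primary stress on the leftmost head = syllable 1.
Secondary stress on 3, 5, 6, 8: ˈnu.ga:.ˌtran.de.ˌskok.ˌti.li.ˌkad.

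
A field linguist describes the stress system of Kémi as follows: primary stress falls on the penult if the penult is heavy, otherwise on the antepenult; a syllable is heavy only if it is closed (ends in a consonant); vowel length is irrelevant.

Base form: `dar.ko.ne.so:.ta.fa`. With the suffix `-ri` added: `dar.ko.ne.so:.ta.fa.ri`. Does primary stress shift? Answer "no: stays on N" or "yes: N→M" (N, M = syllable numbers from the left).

Base `dar.ko.ne.so:.ta.fa` (6 syllables):
  Weights: 4 so: L, 5 ta L, 6 fa L.
  The penult (syllable 5, ta) is light, so stress falls on the antepenult (syllable 4, so:).
  → primary stress on syllable 4.
Suffixed `dar.ko.ne.so:.ta.fa.ri` (7 syllables):
  Weights: 5 ta L, 6 fa L, 7 ri L.
  The penult (syllable 6, fa) is light, so stress falls on the antepenult (syllable 5, ta).
  → primary stress on syllable 5.

yes: 4→5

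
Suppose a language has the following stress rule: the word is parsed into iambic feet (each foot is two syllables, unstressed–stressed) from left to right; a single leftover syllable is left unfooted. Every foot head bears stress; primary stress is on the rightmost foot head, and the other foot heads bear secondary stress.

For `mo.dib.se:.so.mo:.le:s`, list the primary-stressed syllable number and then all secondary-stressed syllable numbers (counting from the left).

Parse left to right into iambic (σˈσ) feet: (mo.ˈdib) (se:.ˈso) (mo:.ˈle:s).
Foot heads (stressed positions): 2, 4, 6.
End Rule Rightmost: primary stress on the rightmost head = syllable 6.
Secondary stress on 2, 4: mo.ˌdib.se:.ˌso.mo:.ˈle:s.

primary 6, secondary 2, 4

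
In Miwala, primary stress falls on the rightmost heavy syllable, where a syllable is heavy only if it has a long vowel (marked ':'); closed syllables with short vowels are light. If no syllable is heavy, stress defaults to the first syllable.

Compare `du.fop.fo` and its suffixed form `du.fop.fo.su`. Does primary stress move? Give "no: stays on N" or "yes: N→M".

no: stays on 1

Base `du.fop.fo` (3 syllables):
  Weights: 1 du L, 2 fop L, 3 fo L.
  No heavy syllable in the domain; default to the first syllable = syllable 1.
  → primary stress on syllable 1.
Suffixed `du.fop.fo.su` (4 syllables):
  Weights: 1 du L, 2 fop L, 3 fo L, 4 su L.
  No heavy syllable in the domain; default to the first syllable = syllable 1.
  → primary stress on syllable 1.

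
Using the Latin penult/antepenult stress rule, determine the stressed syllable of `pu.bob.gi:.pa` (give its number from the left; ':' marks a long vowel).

Classical Latin: stress the penult if heavy (long vowel or closed), else the antepenult.
Weights: 2 bob H, 3 gi: H, 4 pa L.
The penult (syllable 3, gi:) is heavy, so it takes stress.
Stress on syllable 3: pu.bob.ˈgi:.pa.

3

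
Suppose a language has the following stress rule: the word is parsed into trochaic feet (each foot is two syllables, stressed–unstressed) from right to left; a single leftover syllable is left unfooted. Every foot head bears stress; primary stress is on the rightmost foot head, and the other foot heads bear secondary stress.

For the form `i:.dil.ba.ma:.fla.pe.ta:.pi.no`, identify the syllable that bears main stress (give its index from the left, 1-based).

8

Parse right to left into trochaic (ˈσσ) feet: i: (ˈdil.ba) (ˈma:.fla) (ˈpe.ta:) (ˈpi.no). Syllable 1 is left unfooted.
Foot heads (stressed positions): 2, 4, 6, 8.
End Rule Rightmost: primary stress on the rightmost head = syllable 8.
Primary stress: syllable 8 → i:.dil.ba.ma:.fla.pe.ta:.ˈpi.no.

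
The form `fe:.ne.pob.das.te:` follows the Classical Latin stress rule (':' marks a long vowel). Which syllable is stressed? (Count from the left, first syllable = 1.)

Classical Latin: stress the penult if heavy (long vowel or closed), else the antepenult.
Weights: 3 pob H, 4 das H, 5 te: H.
The penult (syllable 4, das) is heavy, so it takes stress.
Stress on syllable 4: fe:.ne.pob.ˈdas.te:.

4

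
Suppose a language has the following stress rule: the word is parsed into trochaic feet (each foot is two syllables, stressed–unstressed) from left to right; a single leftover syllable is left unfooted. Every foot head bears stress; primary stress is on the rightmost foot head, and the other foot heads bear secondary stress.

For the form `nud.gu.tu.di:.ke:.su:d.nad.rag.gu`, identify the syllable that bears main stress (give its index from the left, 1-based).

7

Parse left to right into trochaic (ˈσσ) feet: (ˈnud.gu) (ˈtu.di:) (ˈke:.su:d) (ˈnad.rag) gu. Syllable 9 is left unfooted.
Foot heads (stressed positions): 1, 3, 5, 7.
End Rule Rightmost: primary stress on the rightmost head = syllable 7.
Primary stress: syllable 7 → nud.gu.tu.di:.ke:.su:d.ˈnad.rag.gu.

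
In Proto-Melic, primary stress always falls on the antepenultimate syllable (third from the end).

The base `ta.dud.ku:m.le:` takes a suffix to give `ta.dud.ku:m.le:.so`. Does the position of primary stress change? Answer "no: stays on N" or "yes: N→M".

Base `ta.dud.ku:m.le:` (4 syllables):
  The word has 4 syllables; the antepenultimate syllable (third from the end) is syllable 2 (dud).
  → primary stress on syllable 2.
Suffixed `ta.dud.ku:m.le:.so` (5 syllables):
  The word has 5 syllables; the antepenultimate syllable (third from the end) is syllable 3 (ku:m).
  → primary stress on syllable 3.

yes: 2→3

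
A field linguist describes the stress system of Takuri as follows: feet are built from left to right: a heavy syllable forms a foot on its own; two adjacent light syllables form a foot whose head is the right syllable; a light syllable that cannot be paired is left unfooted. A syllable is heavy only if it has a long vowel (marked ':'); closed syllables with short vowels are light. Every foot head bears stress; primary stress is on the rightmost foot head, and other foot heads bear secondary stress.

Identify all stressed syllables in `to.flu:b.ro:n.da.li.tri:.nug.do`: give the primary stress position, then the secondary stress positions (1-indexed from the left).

Weights: 1 to L, 2 flu:b H, 3 ro:n H, 4 da L, 5 li L, 6 tri: H, 7 nug L, 8 do L.
Parse left to right (heavy = foot alone; LL = one foot; stranded L unfooted): to (ˈflu:b) (ˈro:n) (da.ˈli) (ˈtri:) (nug.ˈdo).
Foot heads: 2, 3, 5, 6, 8.
Primary stress on the rightmost head = syllable 8.
Secondary stress on 2, 3, 5, 6: to.ˌflu:b.ˌro:n.da.ˌli.ˌtri:.nug.ˈdo.

primary 8, secondary 2, 3, 5, 6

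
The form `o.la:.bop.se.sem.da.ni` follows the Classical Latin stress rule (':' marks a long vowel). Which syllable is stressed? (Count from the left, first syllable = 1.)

5

Classical Latin: stress the penult if heavy (long vowel or closed), else the antepenult.
Weights: 5 sem H, 6 da L, 7 ni L.
The penult (syllable 6, da) is light, so stress falls on the antepenult (syllable 5, sem).
Stress on syllable 5: o.la:.bop.se.ˈsem.da.ni.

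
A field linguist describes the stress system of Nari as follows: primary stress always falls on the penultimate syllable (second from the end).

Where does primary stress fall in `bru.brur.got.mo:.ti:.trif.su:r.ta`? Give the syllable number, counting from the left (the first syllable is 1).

7

The word has 8 syllables; the penultimate syllable (second from the end) is syllable 7 (su:r).
Primary stress: syllable 7 → bru.brur.got.mo:.ti:.trif.ˈsu:r.ta.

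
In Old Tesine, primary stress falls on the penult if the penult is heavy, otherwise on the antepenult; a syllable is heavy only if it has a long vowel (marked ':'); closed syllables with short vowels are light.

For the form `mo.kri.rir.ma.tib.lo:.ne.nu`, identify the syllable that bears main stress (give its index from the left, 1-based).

6

Weights: 6 lo: H, 7 ne L, 8 nu L.
The penult (syllable 7, ne) is light, so stress falls on the antepenult (syllable 6, lo:).
Primary stress: syllable 6 → mo.kri.rir.ma.tib.ˈlo:.ne.nu.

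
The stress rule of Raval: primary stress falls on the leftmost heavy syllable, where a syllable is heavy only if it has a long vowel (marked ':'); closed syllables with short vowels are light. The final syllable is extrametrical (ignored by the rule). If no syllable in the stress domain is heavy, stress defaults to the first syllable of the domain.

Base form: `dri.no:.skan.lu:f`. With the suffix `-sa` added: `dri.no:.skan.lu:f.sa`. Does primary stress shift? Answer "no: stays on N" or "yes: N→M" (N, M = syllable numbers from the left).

no: stays on 2

Base `dri.no:.skan.lu:f` (4 syllables):
  The final syllable (4, lu:f) is extrametrical; the stress domain is syllables 1–3.
  Weights: 1 dri L, 2 no: H, 3 skan L.
  Heavy syllables in the domain: 2. The leftmost is syllable 2 (no:).
  → primary stress on syllable 2.
Suffixed `dri.no:.skan.lu:f.sa` (5 syllables):
  The final syllable (5, sa) is extrametrical; the stress domain is syllables 1–4.
  Weights: 1 dri L, 2 no: H, 3 skan L, 4 lu:f H.
  Heavy syllables in the domain: 2, 4. The leftmost is syllable 2 (no:).
  → primary stress on syllable 2.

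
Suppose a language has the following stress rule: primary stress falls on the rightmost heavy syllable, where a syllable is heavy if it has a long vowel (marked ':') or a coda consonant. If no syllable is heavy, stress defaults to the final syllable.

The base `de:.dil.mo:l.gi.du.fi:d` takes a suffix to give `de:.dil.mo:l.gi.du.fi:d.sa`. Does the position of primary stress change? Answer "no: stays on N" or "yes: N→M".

Base `de:.dil.mo:l.gi.du.fi:d` (6 syllables):
  Weights: 1 de: H, 2 dil H, 3 mo:l H, 4 gi L, 5 du L, 6 fi:d H.
  Heavy syllables in the domain: 1, 2, 3, 6. The rightmost is syllable 6 (fi:d).
  → primary stress on syllable 6.
Suffixed `de:.dil.mo:l.gi.du.fi:d.sa` (7 syllables):
  Weights: 1 de: H, 2 dil H, 3 mo:l H, 4 gi L, 5 du L, 6 fi:d H, 7 sa L.
  Heavy syllables in the domain: 1, 2, 3, 6. The rightmost is syllable 6 (fi:d).
  → primary stress on syllable 6.

no: stays on 6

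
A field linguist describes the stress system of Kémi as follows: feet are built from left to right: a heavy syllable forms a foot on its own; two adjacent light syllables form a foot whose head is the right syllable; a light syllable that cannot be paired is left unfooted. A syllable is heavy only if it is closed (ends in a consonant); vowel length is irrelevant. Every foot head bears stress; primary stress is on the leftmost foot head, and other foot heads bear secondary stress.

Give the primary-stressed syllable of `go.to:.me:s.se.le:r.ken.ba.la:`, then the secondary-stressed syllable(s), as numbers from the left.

Weights: 1 go L, 2 to: L, 3 me:s H, 4 se L, 5 le:r H, 6 ken H, 7 ba L, 8 la: L.
Parse left to right (heavy = foot alone; LL = one foot; stranded L unfooted): (go.ˈto:) (ˈme:s) se (ˈle:r) (ˈken) (ba.ˈla:).
Foot heads: 2, 3, 5, 6, 8.
Primary stress on the leftmost head = syllable 2.
Secondary stress on 3, 5, 6, 8: go.ˈto:.ˌme:s.se.ˌle:r.ˌken.ba.ˌla:.

primary 2, secondary 3, 5, 6, 8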